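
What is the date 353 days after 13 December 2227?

Dec has 31 days: +19 → Jan 1, 2228 (334 left).
Jan has 31 days: +31 → Feb 1, 2228 (303 left).
Feb has 29 days: +29 → Mar 1, 2228 (274 left).
Mar has 31 days: +31 → Apr 1, 2228 (243 left).
Apr has 30 days: +30 → May 1, 2228 (213 left).
May has 31 days: +31 → Jun 1, 2228 (182 left).
Jun has 30 days: +30 → Jul 1, 2228 (152 left).
Jul has 31 days: +31 → Aug 1, 2228 (121 left).
Aug has 31 days: +31 → Sep 1, 2228 (90 left).
Sep has 30 days: +30 → Oct 1, 2228 (60 left).
Oct has 31 days: +31 → Nov 1, 2228 (29 left).
+29 → Nov 30, 2228.

November 30, 2228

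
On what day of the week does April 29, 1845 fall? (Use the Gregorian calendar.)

January 1, 1845 is a Wednesday.
Jan 1, 1845 → Feb 1, 1845: 31 days (January has 31).
Feb 1, 1845 → Mar 1, 1845: 28 days (February has 28).
Mar 1, 1845 → Apr 1, 1845: 31 days (March has 31).
Apr 1, 1845 → Apr 29, 1845: 28 days.
Total: 118 days.
118 mod 7 = 6, so Wednesday + 6 = Tuesday.

Tuesday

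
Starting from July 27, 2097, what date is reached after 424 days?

+365 (one year) → Jul 27, 2098 (59 left).
Jul has 31 days: +5 → Aug 1, 2098 (54 left).
Aug has 31 days: +31 → Sep 1, 2098 (23 left).
+23 → Sep 24, 2098.

September 24, 2098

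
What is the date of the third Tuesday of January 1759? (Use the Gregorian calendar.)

January 1, 1759 is a Monday.
The first Tuesday is therefore January 2 (1 days later).
The third Tuesday is 2 + 2×7 = January 16.

January 16, 1759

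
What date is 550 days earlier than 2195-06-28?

December 25, 2193

−365 (one year) → Jun 28, 2194 (185 left).
−28 → May 31, 2194 (end of May, 31 days; 157 left).
−31 → Apr 30, 2194 (end of Apr, 30 days; 126 left).
−30 → Mar 31, 2194 (end of Mar, 31 days; 96 left).
−31 → Feb 28, 2194 (end of Feb, 28 days; 65 left).
−28 → Jan 31, 2194 (end of Jan, 31 days; 37 left).
−31 → Dec 31, 2193 (end of Dec, 31 days; 6 left).
−6 → Dec 25, 2193.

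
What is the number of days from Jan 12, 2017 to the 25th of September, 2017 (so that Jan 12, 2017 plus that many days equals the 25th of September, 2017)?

Jan 12, 2017 → Feb 12, 2017: 31 days (January has 31).
Feb 12, 2017 → Mar 12, 2017: 28 days (February has 28).
Mar 12, 2017 → Apr 12, 2017: 31 days (March has 31).
Apr 12, 2017 → May 12, 2017: 30 days (April has 30).
May 12, 2017 → Jun 12, 2017: 31 days (May has 31).
Jun 12, 2017 → Jul 12, 2017: 30 days (June has 30).
Jul 12, 2017 → Aug 12, 2017: 31 days (July has 31).
Aug 12, 2017 → Sep 12, 2017: 31 days (August has 31).
Sep 12, 2017 → Sep 25, 2017: 13 days.
Total: 256 days.

256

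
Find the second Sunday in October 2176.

October 13, 2176

October 1, 2176 is a Tuesday.
The first Sunday is therefore October 6 (5 days later).
The second Sunday is 6 + 1×7 = October 13.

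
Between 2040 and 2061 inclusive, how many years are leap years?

Multiples of 4 in [2040,2061]: 6.
Of those, multiples of 100: 0 (not leap unless ÷400).
Multiples of 400: 0.
Leap years = 6 − 0 + 0 = 6.

6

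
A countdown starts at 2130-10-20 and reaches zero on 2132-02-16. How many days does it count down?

484

Oct 20, 2130 → Oct 20, 2131: 365 days.
Oct 20, 2131 → Nov 20, 2131: 31 days (October has 31).
Nov 20, 2131 → Dec 20, 2131: 30 days (November has 30).
Dec 20, 2131 → Jan 20, 2132: 31 days (December has 31).
Jan 20, 2132 → Feb 16, 2132: 27 days.
Total: 484 days.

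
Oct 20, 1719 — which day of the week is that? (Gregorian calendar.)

Doomsday rule: the anchor day for the 1700s is Sunday. For year 19: 19÷12 = 1 r 7, and 7÷4 = 1, so 1+7+1 = 9.
Sunday + 9 ≡ Tuesday — that's 1719's doomsday.
In October the doomsday date is Oct 10.
Oct 20 is 10 days after Oct 10; 10 mod 7 = 3, so Tuesday + 3 = Friday.

Friday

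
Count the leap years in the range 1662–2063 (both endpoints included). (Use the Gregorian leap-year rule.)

97

Multiples of 4 in [1662,2063]: 100.
Of those, multiples of 100: 4 (not leap unless ÷400).
Multiples of 400: 1.
Leap years = 100 − 4 + 1 = 97.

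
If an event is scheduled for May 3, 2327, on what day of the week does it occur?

Tuesday

Doomsday rule: the anchor day for the 2300s is Wednesday. For year 27: 27÷12 = 2 r 3, and 3÷4 = 0, so 2+3+0 = 5.
Wednesday + 5 ≡ Monday — that's 2327's doomsday.
In May the doomsday date is May 9.
May 3 is 6 days before May 9; 6 mod 7 = 6, so Monday − 6 = Tuesday.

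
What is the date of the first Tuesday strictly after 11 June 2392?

June 16, 2392

Jun 11, 2392 is a Thursday.
From Thursday to the next Tuesday is 5 days.
Jun 11, 2392 + 5 = Jun 16, 2392.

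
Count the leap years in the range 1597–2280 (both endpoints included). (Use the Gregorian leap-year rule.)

166

Multiples of 4 in [1597,2280]: 171.
Of those, multiples of 100: 7 (not leap unless ÷400).
Multiples of 400: 2.
Leap years = 171 − 7 + 2 = 166.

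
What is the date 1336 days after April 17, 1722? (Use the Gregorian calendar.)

+365 (one year) → Apr 17, 1723 (971 left).
+366 (one year; includes Feb 29, 1724) → Apr 17, 1724 (605 left).
+365 (one year) → Apr 17, 1725 (240 left).
Apr has 30 days: +14 → May 1, 1725 (226 left).
May has 31 days: +31 → Jun 1, 1725 (195 left).
Jun has 30 days: +30 → Jul 1, 1725 (165 left).
Jul has 31 days: +31 → Aug 1, 1725 (134 left).
Aug has 31 days: +31 → Sep 1, 1725 (103 left).
Sep has 30 days: +30 → Oct 1, 1725 (73 left).
Oct has 31 days: +31 → Nov 1, 1725 (42 left).
Nov has 30 days: +30 → Dec 1, 1725 (12 left).
+12 → Dec 13, 1725.

December 13, 1725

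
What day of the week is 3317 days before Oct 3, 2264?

Tuesday

First find the weekday of Oct 3, 2264. Doomsday rule: the anchor day for the 2200s is Friday. For year 64: 64÷12 = 5 r 4, and 4÷4 = 1, so 5+4+1 = 10.
Friday + 10 ≡ Monday — that's 2264's doomsday.
In October the doomsday date is Oct 10.
Oct 3 is 7 days before Oct 10; 7 mod 7 = 0, so Monday − 0 = Monday.
3317 mod 7 = 6, so 3317 days before a Monday is Monday − 6 = Tuesday.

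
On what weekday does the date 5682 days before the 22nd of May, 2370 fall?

Sunday

May 22, 2370 is a Friday.
5682 mod 7 = 5, so 5682 days before a Friday is Friday − 5 = Sunday.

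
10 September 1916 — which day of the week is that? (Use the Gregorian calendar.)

Sunday

Doomsday rule: the anchor day for the 1900s is Wednesday. For year 16: 16÷12 = 1 r 4, and 4÷4 = 1, so 1+4+1 = 6.
Wednesday + 6 ≡ Tuesday — that's 1916's doomsday.
In September the doomsday date is Sep 5.
Sep 10 is 5 days after Sep 5; 5 mod 7 = 5, so Tuesday + 5 = Sunday.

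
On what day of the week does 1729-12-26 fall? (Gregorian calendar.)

Doomsday rule: the anchor day for the 1700s is Sunday. For year 29: 29÷12 = 2 r 5, and 5÷4 = 1, so 2+5+1 = 8.
Sunday + 8 ≡ Monday — that's 1729's doomsday.
In December the doomsday date is Dec 12.
Dec 26 is 14 days after Dec 12; 14 mod 7 = 0, so Monday + 0 = Monday.

Monday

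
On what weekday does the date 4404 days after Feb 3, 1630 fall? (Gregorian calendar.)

First find the weekday of Feb 3, 1630. Doomsday rule: the anchor day for the 1600s is Tuesday. For year 30: 30÷12 = 2 r 6, and 6÷4 = 1, so 2+6+1 = 9.
Tuesday + 9 ≡ Thursday — that's 1630's doomsday.
In February the doomsday date is Feb 28 (1630 is not a leap year).
Feb 3 is 25 days before Feb 28; 25 mod 7 = 4, so Thursday − 4 = Sunday.
4404 mod 7 = 1, so 4404 days after a Sunday is Sunday + 1 = Monday.

Monday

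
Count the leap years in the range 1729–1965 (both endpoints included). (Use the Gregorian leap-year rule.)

Multiples of 4 in [1729,1965]: 59.
Of those, multiples of 100: 2 (not leap unless ÷400).
Multiples of 400: 0.
Leap years = 59 − 2 + 0 = 57.

57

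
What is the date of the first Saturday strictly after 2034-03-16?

Mar 16, 2034 is a Thursday.
From Thursday to the next Saturday is 2 days.
Mar 16, 2034 + 2 = Mar 18, 2034.

March 18, 2034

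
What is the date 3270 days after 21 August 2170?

+365 (one year) → Aug 21, 2171 (2905 left).
+366 (one year; includes Feb 29, 2172) → Aug 21, 2172 (2539 left).
+365 (one year) → Aug 21, 2173 (2174 left).
+365 (one year) → Aug 21, 2174 (1809 left).
+365 (one year) → Aug 21, 2175 (1444 left).
+366 (one year; includes Feb 29, 2176) → Aug 21, 2176 (1078 left).
+365 (one year) → Aug 21, 2177 (713 left).
+365 (one year) → Aug 21, 2178 (348 left).
Aug has 31 days: +11 → Sep 1, 2178 (337 left).
Sep has 30 days: +30 → Oct 1, 2178 (307 left).
Oct has 31 days: +31 → Nov 1, 2178 (276 left).
Nov has 30 days: +30 → Dec 1, 2178 (246 left).
Dec has 31 days: +31 → Jan 1, 2179 (215 left).
Jan has 31 days: +31 → Feb 1, 2179 (184 left).
Feb has 28 days: +28 → Mar 1, 2179 (156 left).
Mar has 31 days: +31 → Apr 1, 2179 (125 left).
Apr has 30 days: +30 → May 1, 2179 (95 left).
May has 31 days: +31 → Jun 1, 2179 (64 left).
Jun has 30 days: +30 → Jul 1, 2179 (34 left).
Jul has 31 days: +31 → Aug 1, 2179 (3 left).
+3 → Aug 4, 2179.

August 4, 2179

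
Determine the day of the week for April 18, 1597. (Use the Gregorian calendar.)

Friday

Doomsday rule: the anchor day for the 1500s is Wednesday. For year 97: 97÷12 = 8 r 1, and 1÷4 = 0, so 8+1+0 = 9.
Wednesday + 9 ≡ Friday — that's 1597's doomsday.
In April the doomsday date is Apr 4.
Apr 18 is 14 days after Apr 4; 14 mod 7 = 0, so Friday + 0 = Friday.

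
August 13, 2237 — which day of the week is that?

Sunday

January 1, 2237 is a Sunday.
Jan 1, 2237 → Feb 1, 2237: 31 days (January has 31).
Feb 1, 2237 → Mar 1, 2237: 28 days (February has 28).
Mar 1, 2237 → Apr 1, 2237: 31 days (March has 31).
Apr 1, 2237 → May 1, 2237: 30 days (April has 30).
May 1, 2237 → Jun 1, 2237: 31 days (May has 31).
Jun 1, 2237 → Jul 1, 2237: 30 days (June has 30).
Jul 1, 2237 → Aug 1, 2237: 31 days (July has 31).
Aug 1, 2237 → Aug 13, 2237: 12 days.
Total: 224 days.
224 mod 7 = 0, so Sunday + 0 = Sunday.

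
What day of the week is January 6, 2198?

Doomsday rule: the anchor day for the 2100s is Sunday. For year 98: 98÷12 = 8 r 2, and 2÷4 = 0, so 8+2+0 = 10.
Sunday + 10 ≡ Wednesday — that's 2198's doomsday.
In January the doomsday date is Jan 3 (2198 is not a leap year).
Jan 6 is 3 days after Jan 3; 3 mod 7 = 3, so Wednesday + 3 = Saturday.

Saturday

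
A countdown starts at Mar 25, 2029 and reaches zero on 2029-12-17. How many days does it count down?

267

Mar 25, 2029 → Apr 25, 2029: 31 days (March has 31).
Apr 25, 2029 → May 25, 2029: 30 days (April has 30).
May 25, 2029 → Jun 25, 2029: 31 days (May has 31).
Jun 25, 2029 → Jul 25, 2029: 30 days (June has 30).
Jul 25, 2029 → Aug 25, 2029: 31 days (July has 31).
Aug 25, 2029 → Sep 25, 2029: 31 days (August has 31).
Sep 25, 2029 → Oct 25, 2029: 30 days (September has 30).
Oct 25, 2029 → Nov 25, 2029: 31 days (October has 31).
Nov 25, 2029 → Dec 17, 2029: 22 days.
Total: 267 days.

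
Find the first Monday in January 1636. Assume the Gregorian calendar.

January 1, 1636 is a Tuesday.
The first Monday is therefore January 7 (6 days later).

January 7, 1636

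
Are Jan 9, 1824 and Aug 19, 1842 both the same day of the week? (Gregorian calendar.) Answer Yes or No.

From Jan 9, 1824 to Aug 19, 1842 is 6797 days.
6797 mod 7 = 0, so they are the same weekday.
(Jan 9, 1824 is a Friday; Aug 19, 1842 is a Friday.)

Yes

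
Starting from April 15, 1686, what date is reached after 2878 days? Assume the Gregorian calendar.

March 2, 1694

+365 (one year) → Apr 15, 1687 (2513 left).
+366 (one year; includes Feb 29, 1688) → Apr 15, 1688 (2147 left).
+365 (one year) → Apr 15, 1689 (1782 left).
+365 (one year) → Apr 15, 1690 (1417 left).
+365 (one year) → Apr 15, 1691 (1052 left).
+366 (one year; includes Feb 29, 1692) → Apr 15, 1692 (686 left).
+365 (one year) → Apr 15, 1693 (321 left).
Apr has 30 days: +16 → May 1, 1693 (305 left).
May has 31 days: +31 → Jun 1, 1693 (274 left).
Jun has 30 days: +30 → Jul 1, 1693 (244 left).
Jul has 31 days: +31 → Aug 1, 1693 (213 left).
Aug has 31 days: +31 → Sep 1, 1693 (182 left).
Sep has 30 days: +30 → Oct 1, 1693 (152 left).
Oct has 31 days: +31 → Nov 1, 1693 (121 left).
Nov has 30 days: +30 → Dec 1, 1693 (91 left).
Dec has 31 days: +31 → Jan 1, 1694 (60 left).
Jan has 31 days: +31 → Feb 1, 1694 (29 left).
Feb has 28 days: +28 → Mar 1, 1694 (1 left).
+1 → Mar 2, 1694.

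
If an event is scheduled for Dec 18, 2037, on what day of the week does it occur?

Doomsday rule: the anchor day for the 2000s is Tuesday. For year 37: 37÷12 = 3 r 1, and 1÷4 = 0, so 3+1+0 = 4.
Tuesday + 4 ≡ Saturday — that's 2037's doomsday.
In December the doomsday date is Dec 12.
Dec 18 is 6 days after Dec 12; 6 mod 7 = 6, so Saturday + 6 = Friday.

Friday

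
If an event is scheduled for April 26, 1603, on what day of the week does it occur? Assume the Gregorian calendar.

Doomsday rule: the anchor day for the 1600s is Tuesday. For year 03: 3÷12 = 0 r 3, and 3÷4 = 0, so 0+3+0 = 3.
Tuesday + 3 ≡ Friday — that's 1603's doomsday.
In April the doomsday date is Apr 4.
Apr 26 is 22 days after Apr 4; 22 mod 7 = 1, so Friday + 1 = Saturday.

Saturday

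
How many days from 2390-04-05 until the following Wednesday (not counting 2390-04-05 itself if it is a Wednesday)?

Apr 5, 2390 is a Thursday.
From Thursday to the next Wednesday is 6 days.

6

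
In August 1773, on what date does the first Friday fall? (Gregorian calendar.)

August 6, 1773

August 1, 1773 is a Sunday.
The first Friday is therefore August 6 (5 days later).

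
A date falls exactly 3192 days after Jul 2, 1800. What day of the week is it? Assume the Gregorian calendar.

First find the weekday of Jul 2, 1800. Doomsday rule: the anchor day for the 1800s is Friday. For year 00: 0÷12 = 0 r 0, and 0÷4 = 0, so 0+0+0 = 0.
Friday + 0 ≡ Friday — that's 1800's doomsday.
In July the doomsday date is Jul 11.
Jul 2 is 9 days before Jul 11; 9 mod 7 = 2, so Friday − 2 = Wednesday.
3192 mod 7 = 0, so 3192 days after a Wednesday is Wednesday + 0 = Wednesday.

Wednesday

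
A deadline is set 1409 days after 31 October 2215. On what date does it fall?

+366 (one year; includes Feb 29, 2216) → Oct 31, 2216 (1043 left).
+365 (one year) → Oct 31, 2217 (678 left).
+365 (one year) → Oct 31, 2218 (313 left).
Oct has 31 days: +1 → Nov 1, 2218 (312 left).
Nov has 30 days: +30 → Dec 1, 2218 (282 left).
Dec has 31 days: +31 → Jan 1, 2219 (251 left).
Jan has 31 days: +31 → Feb 1, 2219 (220 left).
Feb has 28 days: +28 → Mar 1, 2219 (192 left).
Mar has 31 days: +31 → Apr 1, 2219 (161 left).
Apr has 30 days: +30 → May 1, 2219 (131 left).
May has 31 days: +31 → Jun 1, 2219 (100 left).
Jun has 30 days: +30 → Jul 1, 2219 (70 left).
Jul has 31 days: +31 → Aug 1, 2219 (39 left).
Aug has 31 days: +31 → Sep 1, 2219 (8 left).
+8 → Sep 9, 2219.

September 9, 2219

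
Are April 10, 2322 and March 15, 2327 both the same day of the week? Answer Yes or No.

No

From Apr 10, 2322 to Mar 15, 2327 is 1800 days.
1800 mod 7 = 1, so they are different weekdays.
(Apr 10, 2322 is a Monday; Mar 15, 2327 is a Tuesday.)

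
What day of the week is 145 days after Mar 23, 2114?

First find the weekday of Mar 23, 2114. Doomsday rule: the anchor day for the 2100s is Sunday. For year 14: 14÷12 = 1 r 2, and 2÷4 = 0, so 1+2+0 = 3.
Sunday + 3 ≡ Wednesday — that's 2114's doomsday.
In March the doomsday date is Mar 14.
Mar 23 is 9 days after Mar 14; 9 mod 7 = 2, so Wednesday + 2 = Friday.
145 mod 7 = 5, so 145 days after a Friday is Friday + 5 = Wednesday.

Wednesday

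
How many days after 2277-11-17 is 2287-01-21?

3352

Nov 17, 2277 → Nov 17, 2278: 365 days.
Nov 17, 2278 → Nov 17, 2279: 365 days.
Nov 17, 2279 → Nov 17, 2280: 366 days (Feb 29, 2280 is in that span).
Nov 17, 2280 → Nov 17, 2281: 365 days.
Nov 17, 2281 → Nov 17, 2282: 365 days.
Nov 17, 2282 → Nov 17, 2283: 365 days.
Nov 17, 2283 → Nov 17, 2284: 366 days (Feb 29, 2284 is in that span).
Nov 17, 2284 → Nov 17, 2285: 365 days.
Nov 17, 2285 → Nov 17, 2286: 365 days.
Nov 17, 2286 → Dec 17, 2286: 30 days (November has 30).
Dec 17, 2286 → Jan 17, 2287: 31 days (December has 31).
Jan 17, 2287 → Jan 21, 2287: 4 days.
Total: 3352 days.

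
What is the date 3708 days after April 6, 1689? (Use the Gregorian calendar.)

+365 (one year) → Apr 6, 1690 (3343 left).
+365 (one year) → Apr 6, 1691 (2978 left).
+366 (one year; includes Feb 29, 1692) → Apr 6, 1692 (2612 left).
+365 (one year) → Apr 6, 1693 (2247 left).
+365 (one year) → Apr 6, 1694 (1882 left).
+365 (one year) → Apr 6, 1695 (1517 left).
+366 (one year; includes Feb 29, 1696) → Apr 6, 1696 (1151 left).
+365 (one year) → Apr 6, 1697 (786 left).
+365 (one year) → Apr 6, 1698 (421 left).
+365 (one year) → Apr 6, 1699 (56 left).
Apr has 30 days: +25 → May 1, 1699 (31 left).
May has 31 days: +31 → Jun 1, 1699 (0 left).

June 1, 1699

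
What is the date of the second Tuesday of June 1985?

June 1, 1985 is a Saturday.
The first Tuesday is therefore June 4 (3 days later).
The second Tuesday is 4 + 1×7 = June 11.

June 11, 1985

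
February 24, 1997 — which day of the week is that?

Doomsday rule: the anchor day for the 1900s is Wednesday. For year 97: 97÷12 = 8 r 1, and 1÷4 = 0, so 8+1+0 = 9.
Wednesday + 9 ≡ Friday — that's 1997's doomsday.
In February the doomsday date is Feb 28 (1997 is not a leap year).
Feb 24 is 4 days before Feb 28; 4 mod 7 = 4, so Friday − 4 = Monday.

Monday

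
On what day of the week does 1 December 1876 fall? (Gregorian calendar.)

Doomsday rule: the anchor day for the 1800s is Friday. For year 76: 76÷12 = 6 r 4, and 4÷4 = 1, so 6+4+1 = 11.
Friday + 11 ≡ Tuesday — that's 1876's doomsday.
In December the doomsday date is Dec 12.
Dec 1 is 11 days before Dec 12; 11 mod 7 = 4, so Tuesday − 4 = Friday.

Friday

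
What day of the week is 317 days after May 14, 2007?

May 14, 2007 is a Monday.
317 mod 7 = 2, so 317 days after a Monday is Monday + 2 = Wednesday.

Wednesday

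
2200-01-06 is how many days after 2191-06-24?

3118

Jun 24, 2191 → Jun 24, 2192: 366 days (Feb 29, 2192 is in that span).
Jun 24, 2192 → Jun 24, 2193: 365 days.
Jun 24, 2193 → Jun 24, 2194: 365 days.
Jun 24, 2194 → Jun 24, 2195: 365 days.
Jun 24, 2195 → Jun 24, 2196: 366 days (Feb 29, 2196 is in that span).
Jun 24, 2196 → Jun 24, 2197: 365 days.
Jun 24, 2197 → Jun 24, 2198: 365 days.
Jun 24, 2198 → Jun 24, 2199: 365 days.
Jun 24, 2199 → Jul 24, 2199: 30 days (June has 30).
Jul 24, 2199 → Aug 24, 2199: 31 days (July has 31).
Aug 24, 2199 → Sep 24, 2199: 31 days (August has 31).
Sep 24, 2199 → Oct 24, 2199: 30 days (September has 30).
Oct 24, 2199 → Nov 24, 2199: 31 days (October has 31).
Nov 24, 2199 → Dec 24, 2199: 30 days (November has 30).
Dec 24, 2199 → Jan 6, 2200: 13 days.
Total: 3118 days.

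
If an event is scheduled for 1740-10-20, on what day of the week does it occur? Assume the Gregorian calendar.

Doomsday rule: the anchor day for the 1700s is Sunday. For year 40: 40÷12 = 3 r 4, and 4÷4 = 1, so 3+4+1 = 8.
Sunday + 8 ≡ Monday — that's 1740's doomsday.
In October the doomsday date is Oct 10.
Oct 20 is 10 days after Oct 10; 10 mod 7 = 3, so Monday + 3 = Thursday.

Thursday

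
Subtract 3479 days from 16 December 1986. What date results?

June 7, 1977

−365 (one year) → Dec 16, 1985 (3114 left).
−365 (one year) → Dec 16, 1984 (2749 left).
−366 (one year; includes Feb 29, 1984) → Dec 16, 1983 (2383 left).
−365 (one year) → Dec 16, 1982 (2018 left).
−365 (one year) → Dec 16, 1981 (1653 left).
−365 (one year) → Dec 16, 1980 (1288 left).
−366 (one year; includes Feb 29, 1980) → Dec 16, 1979 (922 left).
−365 (one year) → Dec 16, 1978 (557 left).
−365 (one year) → Dec 16, 1977 (192 left).
−16 → Nov 30, 1977 (end of Nov, 30 days; 176 left).
−30 → Oct 31, 1977 (end of Oct, 31 days; 146 left).
−31 → Sep 30, 1977 (end of Sep, 30 days; 115 left).
−30 → Aug 31, 1977 (end of Aug, 31 days; 85 left).
−31 → Jul 31, 1977 (end of Jul, 31 days; 54 left).
−31 → Jun 30, 1977 (end of Jun, 30 days; 23 left).
−23 → Jun 7, 1977.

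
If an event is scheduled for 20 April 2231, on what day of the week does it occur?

Doomsday rule: the anchor day for the 2200s is Friday. For year 31: 31÷12 = 2 r 7, and 7÷4 = 1, so 2+7+1 = 10.
Friday + 10 ≡ Monday — that's 2231's doomsday.
In April the doomsday date is Apr 4.
Apr 20 is 16 days after Apr 4; 16 mod 7 = 2, so Monday + 2 = Wednesday.

Wednesday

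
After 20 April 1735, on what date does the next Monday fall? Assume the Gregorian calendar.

Apr 20, 1735 is a Wednesday.
From Wednesday to the next Monday is 5 days.
Apr 20, 1735 + 5 = Apr 25, 1735.

April 25, 1735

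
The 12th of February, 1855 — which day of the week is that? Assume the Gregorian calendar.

Monday

Doomsday rule: the anchor day for the 1800s is Friday. For year 55: 55÷12 = 4 r 7, and 7÷4 = 1, so 4+7+1 = 12.
Friday + 12 ≡ Wednesday — that's 1855's doomsday.
In February the doomsday date is Feb 28 (1855 is not a leap year).
Feb 12 is 16 days before Feb 28; 16 mod 7 = 2, so Wednesday − 2 = Monday.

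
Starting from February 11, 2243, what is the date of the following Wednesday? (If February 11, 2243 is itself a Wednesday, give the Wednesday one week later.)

February 15, 2243

Feb 11, 2243 is a Saturday.
From Saturday to the next Wednesday is 4 days.
Feb 11, 2243 + 4 = Feb 15, 2243.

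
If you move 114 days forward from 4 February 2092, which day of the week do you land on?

First find the weekday of Feb 4, 2092. Doomsday rule: the anchor day for the 2000s is Tuesday. For year 92: 92÷12 = 7 r 8, and 8÷4 = 2, so 7+8+2 = 17.
Tuesday + 17 ≡ Friday — that's 2092's doomsday.
In February the doomsday date is Feb 29 (2092 is a leap year (divisible by 4)).
Feb 4 is 25 days before Feb 29; 25 mod 7 = 4, so Friday − 4 = Monday.
114 mod 7 = 2, so 114 days after a Monday is Monday + 2 = Wednesday.

Wednesday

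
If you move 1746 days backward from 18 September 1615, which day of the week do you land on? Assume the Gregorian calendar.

First find the weekday of Sep 18, 1615. Doomsday rule: the anchor day for the 1600s is Tuesday. For year 15: 15÷12 = 1 r 3, and 3÷4 = 0, so 1+3+0 = 4.
Tuesday + 4 ≡ Saturday — that's 1615's doomsday.
In September the doomsday date is Sep 5.
Sep 18 is 13 days after Sep 5; 13 mod 7 = 6, so Saturday + 6 = Friday.
1746 mod 7 = 3, so 1746 days before a Friday is Friday − 3 = Tuesday.

Tuesday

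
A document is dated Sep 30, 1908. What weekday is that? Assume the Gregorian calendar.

Doomsday rule: the anchor day for the 1900s is Wednesday. For year 08: 8÷12 = 0 r 8, and 8÷4 = 2, so 0+8+2 = 10.
Wednesday + 10 ≡ Saturday — that's 1908's doomsday.
In September the doomsday date is Sep 5.
Sep 30 is 25 days after Sep 5; 25 mod 7 = 4, so Saturday + 4 = Wednesday.

Wednesday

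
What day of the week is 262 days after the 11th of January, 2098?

First find the weekday of Jan 11, 2098. Doomsday rule: the anchor day for the 2000s is Tuesday. For year 98: 98÷12 = 8 r 2, and 2÷4 = 0, so 8+2+0 = 10.
Tuesday + 10 ≡ Friday — that's 2098's doomsday.
In January the doomsday date is Jan 3 (2098 is not a leap year).
Jan 11 is 8 days after Jan 3; 8 mod 7 = 1, so Friday + 1 = Saturday.
262 mod 7 = 3, so 262 days after a Saturday is Saturday + 3 = Tuesday.

Tuesday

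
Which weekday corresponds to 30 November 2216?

Doomsday rule: the anchor day for the 2200s is Friday. For year 16: 16÷12 = 1 r 4, and 4÷4 = 1, so 1+4+1 = 6.
Friday + 6 ≡ Thursday — that's 2216's doomsday.
In November the doomsday date is Nov 7.
Nov 30 is 23 days after Nov 7; 23 mod 7 = 2, so Thursday + 2 = Saturday.

Saturday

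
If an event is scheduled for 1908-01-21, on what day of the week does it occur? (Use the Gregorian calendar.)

Tuesday

January 1, 1908 is a Wednesday.
Jan 1, 1908 → Jan 21, 1908: 20 days.
Total: 20 days.
20 mod 7 = 6, so Wednesday + 6 = Tuesday.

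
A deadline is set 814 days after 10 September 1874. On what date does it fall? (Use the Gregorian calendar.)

December 2, 1876

+365 (one year) → Sep 10, 1875 (449 left).
+366 (one year; includes Feb 29, 1876) → Sep 10, 1876 (83 left).
Sep has 30 days: +21 → Oct 1, 1876 (62 left).
Oct has 31 days: +31 → Nov 1, 1876 (31 left).
Nov has 30 days: +30 → Dec 1, 1876 (1 left).
+1 → Dec 2, 1876.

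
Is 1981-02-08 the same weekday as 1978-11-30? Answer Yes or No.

From Nov 30, 1978 to Feb 8, 1981 is 801 days.
801 mod 7 = 3, so they are different weekdays.
(Nov 30, 1978 is a Thursday; Feb 8, 1981 is a Sunday.)

No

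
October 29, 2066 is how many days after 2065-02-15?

Feb 15, 2065 → Feb 15, 2066: 365 days.
Feb 15, 2066 → Mar 15, 2066: 28 days (February has 28).
Mar 15, 2066 → Apr 15, 2066: 31 days (March has 31).
Apr 15, 2066 → May 15, 2066: 30 days (April has 30).
May 15, 2066 → Jun 15, 2066: 31 days (May has 31).
Jun 15, 2066 → Jul 15, 2066: 30 days (June has 30).
Jul 15, 2066 → Aug 15, 2066: 31 days (July has 31).
Aug 15, 2066 → Sep 15, 2066: 31 days (August has 31).
Sep 15, 2066 → Oct 15, 2066: 30 days (September has 30).
Oct 15, 2066 → Oct 29, 2066: 14 days.
Total: 621 days.

621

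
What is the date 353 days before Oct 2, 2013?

October 14, 2012

−2 → Sep 30, 2013 (end of Sep, 30 days; 351 left).
−30 → Aug 31, 2013 (end of Aug, 31 days; 321 left).
−31 → Jul 31, 2013 (end of Jul, 31 days; 290 left).
−31 → Jun 30, 2013 (end of Jun, 30 days; 259 left).
−30 → May 31, 2013 (end of May, 31 days; 229 left).
−31 → Apr 30, 2013 (end of Apr, 30 days; 198 left).
−30 → Mar 31, 2013 (end of Mar, 31 days; 168 left).
−31 → Feb 28, 2013 (end of Feb, 28 days; 137 left).
−28 → Jan 31, 2013 (end of Jan, 31 days; 109 left).
−31 → Dec 31, 2012 (end of Dec, 31 days; 78 left).
−31 → Nov 30, 2012 (end of Nov, 30 days; 47 left).
−30 → Oct 31, 2012 (end of Oct, 31 days; 17 left).
−17 → Oct 14, 2012.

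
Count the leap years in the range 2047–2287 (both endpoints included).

Multiples of 4 in [2047,2287]: 60.
Of those, multiples of 100: 2 (not leap unless ÷400).
Multiples of 400: 0.
Leap years = 60 − 2 + 0 = 58.

58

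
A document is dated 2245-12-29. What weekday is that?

Monday

Doomsday rule: the anchor day for the 2200s is Friday. For year 45: 45÷12 = 3 r 9, and 9÷4 = 2, so 3+9+2 = 14.
Friday + 14 ≡ Friday — that's 2245's doomsday.
In December the doomsday date is Dec 12.
Dec 29 is 17 days after Dec 12; 17 mod 7 = 3, so Friday + 3 = Monday.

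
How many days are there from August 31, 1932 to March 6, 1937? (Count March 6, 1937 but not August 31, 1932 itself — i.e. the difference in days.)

1648

Aug 31, 1932 → Aug 31, 1933: 365 days.
Aug 31, 1933 → Aug 31, 1934: 365 days.
Aug 31, 1934 → Aug 31, 1935: 365 days.
Aug 31, 1935 → Aug 31, 1936: 366 days (Feb 29, 1936 is in that span).
Aug 31, 1936 → Sep 30, 1936: 30 days (August has 31).
Sep 30, 1936 → Oct 30, 1936: 30 days (September has 30).
Oct 30, 1936 → Nov 30, 1936: 31 days (October has 31).
Nov 30, 1936 → Dec 30, 1936: 30 days (November has 30).
Dec 30, 1936 → Jan 30, 1937: 31 days (December has 31).
Jan 30, 1937 → Feb 28, 1937: 29 days (January has 31).
Feb 28, 1937 → Mar 6, 1937: 6 days.
Total: 1648 days.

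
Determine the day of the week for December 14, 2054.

Monday

January 1, 2054 is a Thursday.
Jan 1, 2054 → Feb 1, 2054: 31 days (January has 31).
Feb 1, 2054 → Mar 1, 2054: 28 days (February has 28).
Mar 1, 2054 → Apr 1, 2054: 31 days (March has 31).
Apr 1, 2054 → May 1, 2054: 30 days (April has 30).
May 1, 2054 → Jun 1, 2054: 31 days (May has 31).
Jun 1, 2054 → Jul 1, 2054: 30 days (June has 30).
Jul 1, 2054 → Aug 1, 2054: 31 days (July has 31).
Aug 1, 2054 → Sep 1, 2054: 31 days (August has 31).
Sep 1, 2054 → Oct 1, 2054: 30 days (September has 30).
Oct 1, 2054 → Nov 1, 2054: 31 days (October has 31).
Nov 1, 2054 → Dec 1, 2054: 30 days (November has 30).
Dec 1, 2054 → Dec 14, 2054: 13 days.
Total: 347 days.
347 mod 7 = 4, so Thursday + 4 = Monday.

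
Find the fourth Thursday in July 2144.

July 23, 2144

July 1, 2144 is a Wednesday.
The first Thursday is therefore July 2 (1 days later).
The fourth Thursday is 2 + 3×7 = July 23.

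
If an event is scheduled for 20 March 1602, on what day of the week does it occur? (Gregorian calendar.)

Wednesday

Doomsday rule: the anchor day for the 1600s is Tuesday. For year 02: 2÷12 = 0 r 2, and 2÷4 = 0, so 0+2+0 = 2.
Tuesday + 2 ≡ Thursday — that's 1602's doomsday.
In March the doomsday date is Mar 14.
Mar 20 is 6 days after Mar 14; 6 mod 7 = 6, so Thursday + 6 = Wednesday.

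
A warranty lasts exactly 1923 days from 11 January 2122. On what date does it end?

April 18, 2127

+365 (one year) → Jan 11, 2123 (1558 left).
+365 (one year) → Jan 11, 2124 (1193 left).
+366 (one year; includes Feb 29, 2124) → Jan 11, 2125 (827 left).
+365 (one year) → Jan 11, 2126 (462 left).
+365 (one year) → Jan 11, 2127 (97 left).
Jan has 31 days: +21 → Feb 1, 2127 (76 left).
Feb has 28 days: +28 → Mar 1, 2127 (48 left).
Mar has 31 days: +31 → Apr 1, 2127 (17 left).
+17 → Apr 18, 2127.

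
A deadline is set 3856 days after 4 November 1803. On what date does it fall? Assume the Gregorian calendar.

May 26, 1814

+366 (one year; includes Feb 29, 1804) → Nov 4, 1804 (3490 left).
+365 (one year) → Nov 4, 1805 (3125 left).
+365 (one year) → Nov 4, 1806 (2760 left).
+365 (one year) → Nov 4, 1807 (2395 left).
+366 (one year; includes Feb 29, 1808) → Nov 4, 1808 (2029 left).
+365 (one year) → Nov 4, 1809 (1664 left).
+365 (one year) → Nov 4, 1810 (1299 left).
+365 (one year) → Nov 4, 1811 (934 left).
+366 (one year; includes Feb 29, 1812) → Nov 4, 1812 (568 left).
+365 (one year) → Nov 4, 1813 (203 left).
Nov has 30 days: +27 → Dec 1, 1813 (176 left).
Dec has 31 days: +31 → Jan 1, 1814 (145 left).
Jan has 31 days: +31 → Feb 1, 1814 (114 left).
Feb has 28 days: +28 → Mar 1, 1814 (86 left).
Mar has 31 days: +31 → Apr 1, 1814 (55 left).
Apr has 30 days: +30 → May 1, 1814 (25 left).
+25 → May 26, 1814.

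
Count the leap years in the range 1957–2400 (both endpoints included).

Multiples of 4 in [1957,2400]: 111.
Of those, multiples of 100: 5 (not leap unless ÷400).
Multiples of 400: 2.
Leap years = 111 − 5 + 2 = 108.

108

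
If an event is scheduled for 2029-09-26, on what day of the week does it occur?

Doomsday rule: the anchor day for the 2000s is Tuesday. For year 29: 29÷12 = 2 r 5, and 5÷4 = 1, so 2+5+1 = 8.
Tuesday + 8 ≡ Wednesday — that's 2029's doomsday.
In September the doomsday date is Sep 5.
Sep 26 is 21 days after Sep 5; 21 mod 7 = 0, so Wednesday + 0 = Wednesday.

Wednesday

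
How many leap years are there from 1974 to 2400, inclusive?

Multiples of 4 in [1974,2400]: 107.
Of those, multiples of 100: 5 (not leap unless ÷400).
Multiples of 400: 2.
Leap years = 107 − 5 + 2 = 104.

104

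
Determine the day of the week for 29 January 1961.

Sunday

Doomsday rule: the anchor day for the 1900s is Wednesday. For year 61: 61÷12 = 5 r 1, and 1÷4 = 0, so 5+1+0 = 6.
Wednesday + 6 ≡ Tuesday — that's 1961's doomsday.
In January the doomsday date is Jan 3 (1961 is not a leap year).
Jan 29 is 26 days after Jan 3; 26 mod 7 = 5, so Tuesday + 5 = Sunday.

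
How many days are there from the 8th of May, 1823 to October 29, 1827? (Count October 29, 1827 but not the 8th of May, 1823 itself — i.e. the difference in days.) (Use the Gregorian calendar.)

1635

May 8, 1823 → May 8, 1824: 366 days (Feb 29, 1824 is in that span).
May 8, 1824 → May 8, 1825: 365 days.
May 8, 1825 → May 8, 1826: 365 days.
May 8, 1826 → May 8, 1827: 365 days.
May 8, 1827 → Jun 8, 1827: 31 days (May has 31).
Jun 8, 1827 → Jul 8, 1827: 30 days (June has 30).
Jul 8, 1827 → Aug 8, 1827: 31 days (July has 31).
Aug 8, 1827 → Sep 8, 1827: 31 days (August has 31).
Sep 8, 1827 → Oct 8, 1827: 30 days (September has 30).
Oct 8, 1827 → Oct 29, 1827: 21 days.
Total: 1635 days.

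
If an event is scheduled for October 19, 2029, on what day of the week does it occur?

Doomsday rule: the anchor day for the 2000s is Tuesday. For year 29: 29÷12 = 2 r 5, and 5÷4 = 1, so 2+5+1 = 8.
Tuesday + 8 ≡ Wednesday — that's 2029's doomsday.
In October the doomsday date is Oct 10.
Oct 19 is 9 days after Oct 10; 9 mod 7 = 2, so Wednesday + 2 = Friday.

Friday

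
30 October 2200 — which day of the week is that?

Doomsday rule: the anchor day for the 2200s is Friday. For year 00: 0÷12 = 0 r 0, and 0÷4 = 0, so 0+0+0 = 0.
Friday + 0 ≡ Friday — that's 2200's doomsday.
In October the doomsday date is Oct 10.
Oct 30 is 20 days after Oct 10; 20 mod 7 = 6, so Friday + 6 = Thursday.

Thursday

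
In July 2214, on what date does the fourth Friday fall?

July 22, 2214

July 1, 2214 is a Friday.
The first Friday is therefore July 1 (same day).
The fourth Friday is 1 + 3×7 = July 22.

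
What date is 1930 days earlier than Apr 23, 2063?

January 9, 2058

−365 (one year) → Apr 23, 2062 (1565 left).
−365 (one year) → Apr 23, 2061 (1200 left).
−365 (one year) → Apr 23, 2060 (835 left).
−366 (one year; includes Feb 29, 2060) → Apr 23, 2059 (469 left).
−365 (one year) → Apr 23, 2058 (104 left).
−23 → Mar 31, 2058 (end of Mar, 31 days; 81 left).
−31 → Feb 28, 2058 (end of Feb, 28 days; 50 left).
−28 → Jan 31, 2058 (end of Jan, 31 days; 22 left).
−22 → Jan 9, 2058.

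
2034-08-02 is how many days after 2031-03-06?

Mar 6, 2031 → Mar 6, 2032: 366 days (Feb 29, 2032 is in that span).
Mar 6, 2032 → Mar 6, 2033: 365 days.
Mar 6, 2033 → Mar 6, 2034: 365 days.
Mar 6, 2034 → Apr 6, 2034: 31 days (March has 31).
Apr 6, 2034 → May 6, 2034: 30 days (April has 30).
May 6, 2034 → Jun 6, 2034: 31 days (May has 31).
Jun 6, 2034 → Jul 6, 2034: 30 days (June has 30).
Jul 6, 2034 → Aug 2, 2034: 27 days.
Total: 1245 days.

1245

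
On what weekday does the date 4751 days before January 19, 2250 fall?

Monday

Jan 19, 2250 is a Saturday.
4751 mod 7 = 5, so 4751 days before a Saturday is Saturday − 5 = Monday.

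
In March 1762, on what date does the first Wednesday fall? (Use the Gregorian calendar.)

March 1, 1762 is a Monday.
The first Wednesday is therefore March 3 (2 days later).

March 3, 1762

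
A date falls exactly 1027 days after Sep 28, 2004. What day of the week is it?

First find the weekday of Sep 28, 2004. Doomsday rule: the anchor day for the 2000s is Tuesday. For year 04: 4÷12 = 0 r 4, and 4÷4 = 1, so 0+4+1 = 5.
Tuesday + 5 ≡ Sunday — that's 2004's doomsday.
In September the doomsday date is Sep 5.
Sep 28 is 23 days after Sep 5; 23 mod 7 = 2, so Sunday + 2 = Tuesday.
1027 mod 7 = 5, so 1027 days after a Tuesday is Tuesday + 5 = Sunday.

Sunday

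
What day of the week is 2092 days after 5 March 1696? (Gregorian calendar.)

First find the weekday of Mar 5, 1696. Doomsday rule: the anchor day for the 1600s is Tuesday. For year 96: 96÷12 = 8 r 0, and 0÷4 = 0, so 8+0+0 = 8.
Tuesday + 8 ≡ Wednesday — that's 1696's doomsday.
In March the doomsday date is Mar 14.
Mar 5 is 9 days before Mar 14; 9 mod 7 = 2, so Wednesday − 2 = Monday.
2092 mod 7 = 6, so 2092 days after a Monday is Monday + 6 = Sunday.

Sunday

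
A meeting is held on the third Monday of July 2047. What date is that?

July 1, 2047 is a Monday.
The first Monday is therefore July 1 (same day).
The third Monday is 1 + 2×7 = July 15.

July 15, 2047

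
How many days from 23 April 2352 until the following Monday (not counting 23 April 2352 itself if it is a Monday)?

Apr 23, 2352 is a Wednesday.
From Wednesday to the next Monday is 5 days.

5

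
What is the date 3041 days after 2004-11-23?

March 22, 2013

+365 (one year) → Nov 23, 2005 (2676 left).
+365 (one year) → Nov 23, 2006 (2311 left).
+365 (one year) → Nov 23, 2007 (1946 left).
+366 (one year; includes Feb 29, 2008) → Nov 23, 2008 (1580 left).
+365 (one year) → Nov 23, 2009 (1215 left).
+365 (one year) → Nov 23, 2010 (850 left).
+365 (one year) → Nov 23, 2011 (485 left).
+366 (one year; includes Feb 29, 2012) → Nov 23, 2012 (119 left).
Nov has 30 days: +8 → Dec 1, 2012 (111 left).
Dec has 31 days: +31 → Jan 1, 2013 (80 left).
Jan has 31 days: +31 → Feb 1, 2013 (49 left).
Feb has 28 days: +28 → Mar 1, 2013 (21 left).
+21 → Mar 22, 2013.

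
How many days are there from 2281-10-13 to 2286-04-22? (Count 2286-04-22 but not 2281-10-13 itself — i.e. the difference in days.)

1652

Oct 13, 2281 → Oct 13, 2282: 365 days.
Oct 13, 2282 → Oct 13, 2283: 365 days.
Oct 13, 2283 → Oct 13, 2284: 366 days (Feb 29, 2284 is in that span).
Oct 13, 2284 → Oct 13, 2285: 365 days.
Oct 13, 2285 → Nov 13, 2285: 31 days (October has 31).
Nov 13, 2285 → Dec 13, 2285: 30 days (November has 30).
Dec 13, 2285 → Jan 13, 2286: 31 days (December has 31).
Jan 13, 2286 → Feb 13, 2286: 31 days (January has 31).
Feb 13, 2286 → Mar 13, 2286: 28 days (February has 28).
Mar 13, 2286 → Apr 13, 2286: 31 days (March has 31).
Apr 13, 2286 → Apr 22, 2286: 9 days.
Total: 1652 days.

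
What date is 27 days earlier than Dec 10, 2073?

−10 → Nov 30, 2073 (end of Nov, 30 days; 17 left).
−17 → Nov 13, 2073.

November 13, 2073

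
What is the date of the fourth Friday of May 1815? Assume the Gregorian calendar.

May 1, 1815 is a Monday.
The first Friday is therefore May 5 (4 days later).
The fourth Friday is 5 + 3×7 = May 26.

May 26, 1815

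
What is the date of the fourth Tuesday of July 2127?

July 22, 2127

July 1, 2127 is a Tuesday.
The first Tuesday is therefore July 1 (same day).
The fourth Tuesday is 1 + 3×7 = July 22.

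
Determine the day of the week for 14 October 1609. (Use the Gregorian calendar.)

Doomsday rule: the anchor day for the 1600s is Tuesday. For year 09: 9÷12 = 0 r 9, and 9÷4 = 2, so 0+9+2 = 11.
Tuesday + 11 ≡ Saturday — that's 1609's doomsday.
In October the doomsday date is Oct 10.
Oct 14 is 4 days after Oct 10; 4 mod 7 = 4, so Saturday + 4 = Wednesday.

Wednesday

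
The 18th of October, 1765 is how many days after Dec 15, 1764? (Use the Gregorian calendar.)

Dec 15, 1764 → Jan 15, 1765: 31 days (December has 31).
Jan 15, 1765 → Feb 15, 1765: 31 days (January has 31).
Feb 15, 1765 → Mar 15, 1765: 28 days (February has 28).
Mar 15, 1765 → Apr 15, 1765: 31 days (March has 31).
Apr 15, 1765 → May 15, 1765: 30 days (April has 30).
May 15, 1765 → Jun 15, 1765: 31 days (May has 31).
Jun 15, 1765 → Jul 15, 1765: 30 days (June has 30).
Jul 15, 1765 → Aug 15, 1765: 31 days (July has 31).
Aug 15, 1765 → Sep 15, 1765: 31 days (August has 31).
Sep 15, 1765 → Oct 15, 1765: 30 days (September has 30).
Oct 15, 1765 → Oct 18, 1765: 3 days.
Total: 307 days.

307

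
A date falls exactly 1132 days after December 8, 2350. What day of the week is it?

Dec 8, 2350 is a Friday.
1132 mod 7 = 5, so 1132 days after a Friday is Friday + 5 = Wednesday.

Wednesday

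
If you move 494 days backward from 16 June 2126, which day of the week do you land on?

First find the weekday of Jun 16, 2126. Doomsday rule: the anchor day for the 2100s is Sunday. For year 26: 26÷12 = 2 r 2, and 2÷4 = 0, so 2+2+0 = 4.
Sunday + 4 ≡ Thursday — that's 2126's doomsday.
In June the doomsday date is Jun 6.
Jun 16 is 10 days after Jun 6; 10 mod 7 = 3, so Thursday + 3 = Sunday.
494 mod 7 = 4, so 494 days before a Sunday is Sunday − 4 = Wednesday.

Wednesday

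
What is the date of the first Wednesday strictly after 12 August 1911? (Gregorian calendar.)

Aug 12, 1911 is a Saturday.
From Saturday to the next Wednesday is 4 days.
Aug 12, 1911 + 4 = Aug 16, 1911.

August 16, 1911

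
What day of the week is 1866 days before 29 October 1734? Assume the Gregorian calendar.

First find the weekday of Oct 29, 1734. Doomsday rule: the anchor day for the 1700s is Sunday. For year 34: 34÷12 = 2 r 10, and 10÷4 = 2, so 2+10+2 = 14.
Sunday + 14 ≡ Sunday — that's 1734's doomsday.
In October the doomsday date is Oct 10.
Oct 29 is 19 days after Oct 10; 19 mod 7 = 5, so Sunday + 5 = Friday.
1866 mod 7 = 4, so 1866 days before a Friday is Friday − 4 = Monday.

Monday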